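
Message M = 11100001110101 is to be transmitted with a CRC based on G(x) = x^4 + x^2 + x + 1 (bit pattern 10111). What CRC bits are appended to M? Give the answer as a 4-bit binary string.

Append 4 zeros: 111000011101010000. Divide by 10111 (XOR where the leading bit is 1):
  pos 0: 11100 XOR 10111 = 01011
  pos 1: 10110 XOR 10111 = 00001
  pos 5: 10111 XOR 10111 = 00000
  pos 11: 10100 XOR 10111 = 00011
Remainder (last 4 bits) = 1100. This is the CRC / FCS.

1100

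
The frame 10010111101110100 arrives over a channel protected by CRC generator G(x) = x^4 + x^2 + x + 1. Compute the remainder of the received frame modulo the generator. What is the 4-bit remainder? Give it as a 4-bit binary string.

0000

Modulo-2 division of 10010111101110100 by 10111:
  pos 0: 10010 XOR 10111 = 00101
  pos 2: 10111 XOR 10111 = 00000
  pos 7: 11011 XOR 10111 = 01100
  pos 8: 11001 XOR 10111 = 01110
  pos 9: 11100 XOR 10111 = 01011
  pos 10: 10111 XOR 10111 = 00000
Remainder = 0000 (zero — the frame passes the CRC check).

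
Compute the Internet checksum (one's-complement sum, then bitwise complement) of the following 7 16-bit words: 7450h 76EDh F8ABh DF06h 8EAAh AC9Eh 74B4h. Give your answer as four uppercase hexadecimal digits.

8D11

One's-complement addition (fold any carry out of bit 15 back into bit 0):
  0x7450 + 0x76ED = 0x0EB3D
  0xEB3D + 0xF8AB = 0x1E3E8 → wrap carry → 0xE3E9
  0xE3E9 + 0xDF06 = 0x1C2EF → wrap carry → 0xC2F0
  0xC2F0 + 0x8EAA = 0x1519A → wrap carry → 0x519B
  0x519B + 0xAC9E = 0x0FE39
  0xFE39 + 0x74B4 = 0x172ED → wrap carry → 0x72EE
One's-complement sum = 0x72EE.
Checksum = ~0x72EE & 0xFFFF = 0x8D11.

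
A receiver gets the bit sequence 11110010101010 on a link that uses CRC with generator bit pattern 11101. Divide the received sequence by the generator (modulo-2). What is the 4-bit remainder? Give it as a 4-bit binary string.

Modulo-2 division of 11110010101010 by 11101:
  pos 0: 11110 XOR 11101 = 00011
  pos 3: 11010 XOR 11101 = 00111
  pos 5: 11110 XOR 11101 = 00011
  pos 8: 11101 XOR 11101 = 00000
Remainder = 0000 (zero — the frame passes the CRC check).

0000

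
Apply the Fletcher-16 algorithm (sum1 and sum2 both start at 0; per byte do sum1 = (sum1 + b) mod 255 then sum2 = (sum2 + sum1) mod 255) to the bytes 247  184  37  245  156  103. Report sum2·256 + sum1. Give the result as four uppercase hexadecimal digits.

82CF

Running sums (mod 255):
  after byte 0 (247): sum1=247, sum2=247
  after byte 1 (184): sum1=176, sum2=168
  after byte 2 (37): sum1=213, sum2=126
  after byte 3 (245): sum1=203, sum2=74
  after byte 4 (156): sum1=104, sum2=178
  after byte 5 (103): sum1=207, sum2=130
Checksum = sum2·256 + sum1 = 130·256 + 207 = 33487 = 0x82CF.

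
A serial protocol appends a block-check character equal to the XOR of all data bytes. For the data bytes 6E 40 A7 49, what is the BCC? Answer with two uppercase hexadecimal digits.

C0

XOR the bytes together:
  start with 0x6E
  0x6E ⊕ 0x40 = 0x2E
  0x2E ⊕ 0xA7 = 0x89
  0x89 ⊕ 0x49 = 0xC0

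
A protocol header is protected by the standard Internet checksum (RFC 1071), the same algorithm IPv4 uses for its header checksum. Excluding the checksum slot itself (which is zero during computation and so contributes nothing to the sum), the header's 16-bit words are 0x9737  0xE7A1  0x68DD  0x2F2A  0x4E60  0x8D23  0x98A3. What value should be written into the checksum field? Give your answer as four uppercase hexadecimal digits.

One's-complement addition (fold any carry out of bit 15 back into bit 0):
  0x9737 + 0xE7A1 = 0x17ED8 → wrap carry → 0x7ED9
  0x7ED9 + 0x68DD = 0x0E7B6
  0xE7B6 + 0x2F2A = 0x116E0 → wrap carry → 0x16E1
  0x16E1 + 0x4E60 = 0x06541
  0x6541 + 0x8D23 = 0x0F264
  0xF264 + 0x98A3 = 0x18B07 → wrap carry → 0x8B08
One's-complement sum = 0x8B08.
Checksum = ~0x8B08 & 0xFFFF = 0x74F7.

74F7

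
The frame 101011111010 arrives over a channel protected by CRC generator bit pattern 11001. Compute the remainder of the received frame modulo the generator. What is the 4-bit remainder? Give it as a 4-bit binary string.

1000

Modulo-2 division of 101011111010 by 11001:
  pos 0: 10101 XOR 11001 = 01100
  pos 1: 11001 XOR 11001 = 00000
  pos 6: 11101 XOR 11001 = 00100
Remainder = 1000 (nonzero — an error is detected).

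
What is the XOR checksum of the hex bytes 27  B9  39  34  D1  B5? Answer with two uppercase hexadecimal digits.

F7

XOR the bytes together:
  start with 0x27
  0x27 ⊕ 0xB9 = 0x9E
  0x9E ⊕ 0x39 = 0xA7
  0xA7 ⊕ 0x34 = 0x93
  0x93 ⊕ 0xD1 = 0x42
  0x42 ⊕ 0xB5 = 0xF7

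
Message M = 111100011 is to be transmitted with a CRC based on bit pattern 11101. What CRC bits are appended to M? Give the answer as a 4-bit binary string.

Append 4 zeros: 1111000110000. Divide by 11101 (XOR where the leading bit is 1):
  pos 0: 11110 XOR 11101 = 00011
  pos 3: 11001 XOR 11101 = 00100
  pos 5: 10010 XOR 11101 = 01111
  pos 6: 11110 XOR 11101 = 00011
Remainder (last 4 bits) = 1100. This is the CRC / FCS.

1100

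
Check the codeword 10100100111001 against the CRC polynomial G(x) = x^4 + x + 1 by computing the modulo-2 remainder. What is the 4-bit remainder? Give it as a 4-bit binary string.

Modulo-2 division of 10100100111001 by 10011:
  pos 0: 10100 XOR 10011 = 00111
  pos 2: 11110 XOR 10011 = 01101
  pos 3: 11010 XOR 10011 = 01001
  pos 4: 10011 XOR 10011 = 00000
  pos 9: 11001 XOR 10011 = 01010
Remainder = 1010 (nonzero — an error is detected).

1010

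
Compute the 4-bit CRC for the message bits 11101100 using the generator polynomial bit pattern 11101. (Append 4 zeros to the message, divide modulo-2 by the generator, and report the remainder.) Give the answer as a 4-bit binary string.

Append 4 zeros: 111011000000. Divide by 11101 (XOR where the leading bit is 1):
  pos 0: 11101 XOR 11101 = 00000
  pos 5: 10000 XOR 11101 = 01101
  pos 6: 11010 XOR 11101 = 00111
Remainder (last 4 bits) = 1110. This is the CRC / FCS.

1110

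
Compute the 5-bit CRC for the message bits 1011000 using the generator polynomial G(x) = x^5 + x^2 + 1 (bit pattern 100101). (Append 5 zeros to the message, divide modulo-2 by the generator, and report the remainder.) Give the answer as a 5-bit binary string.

10000

Append 5 zeros: 101100000000. Divide by 100101 (XOR where the leading bit is 1):
  pos 0: 101100 XOR 100101 = 001001
  pos 2: 100100 XOR 100101 = 000001
Remainder (last 5 bits) = 10000. This is the CRC / FCS.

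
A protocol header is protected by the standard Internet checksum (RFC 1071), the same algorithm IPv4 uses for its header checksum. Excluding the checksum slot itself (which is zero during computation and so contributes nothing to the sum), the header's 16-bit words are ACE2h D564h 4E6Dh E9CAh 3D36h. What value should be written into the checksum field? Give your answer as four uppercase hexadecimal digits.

084A

One's-complement addition (fold any carry out of bit 15 back into bit 0):
  0xACE2 + 0xD564 = 0x18246 → wrap carry → 0x8247
  0x8247 + 0x4E6D = 0x0D0B4
  0xD0B4 + 0xE9CA = 0x1BA7E → wrap carry → 0xBA7F
  0xBA7F + 0x3D36 = 0x0F7B5
One's-complement sum = 0xF7B5.
Checksum = ~0xF7B5 & 0xFFFF = 0x084A.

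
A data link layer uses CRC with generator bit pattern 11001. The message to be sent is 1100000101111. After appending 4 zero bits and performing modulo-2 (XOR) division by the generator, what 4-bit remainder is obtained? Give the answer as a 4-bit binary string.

Append 4 zeros: 11000001011110000. Divide by 11001 (XOR where the leading bit is 1):
  pos 0: 11000 XOR 11001 = 00001
  pos 4: 10010 XOR 11001 = 01011
  pos 5: 10111 XOR 11001 = 01110
  pos 6: 11101 XOR 11001 = 00100
  pos 8: 10011 XOR 11001 = 01010
  pos 9: 10100 XOR 11001 = 01101
  pos 10: 11010 XOR 11001 = 00011
Remainder (last 4 bits) = 1100. This is the CRC / FCS.

1100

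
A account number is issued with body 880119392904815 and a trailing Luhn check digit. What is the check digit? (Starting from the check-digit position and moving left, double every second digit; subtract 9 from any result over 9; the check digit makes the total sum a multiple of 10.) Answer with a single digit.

2

Partial digits right→left: 5 1 8 4 0 9 2 9 3 9 1 1 0 8 8
Double every second digit counting from the check-digit position (so the 1st, 3rd, 5th, ... of the partial from the right).
  doubled (with −9 where >9): 1 7 0 4 6 2 0 7 → sum 27
  kept as-is: 1 4 9 9 9 1 8 → sum 41
Total = 27 + 41 = 68.
Check digit = (10 − (68 mod 10)) mod 10 = 2.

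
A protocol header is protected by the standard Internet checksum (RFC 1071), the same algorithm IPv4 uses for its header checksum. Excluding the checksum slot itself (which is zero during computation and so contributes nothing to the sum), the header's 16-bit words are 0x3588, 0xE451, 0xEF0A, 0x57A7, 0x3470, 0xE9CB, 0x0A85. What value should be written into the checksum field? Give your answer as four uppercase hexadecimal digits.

One's-complement addition (fold any carry out of bit 15 back into bit 0):
  0x3588 + 0xE451 = 0x119D9 → wrap carry → 0x19DA
  0x19DA + 0xEF0A = 0x108E4 → wrap carry → 0x08E5
  0x08E5 + 0x57A7 = 0x0608C
  0x608C + 0x3470 = 0x094FC
  0x94FC + 0xE9CB = 0x17EC7 → wrap carry → 0x7EC8
  0x7EC8 + 0x0A85 = 0x0894D
One's-complement sum = 0x894D.
Checksum = ~0x894D & 0xFFFF = 0x76B2.

76B2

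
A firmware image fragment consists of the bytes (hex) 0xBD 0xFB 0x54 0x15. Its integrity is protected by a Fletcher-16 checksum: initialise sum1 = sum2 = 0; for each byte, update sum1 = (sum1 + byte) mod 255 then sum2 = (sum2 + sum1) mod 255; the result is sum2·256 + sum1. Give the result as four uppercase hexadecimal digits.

A823

Running sums (mod 255):
  after byte 0 (0xBD): sum1=189, sum2=189
  after byte 1 (0xFB): sum1=185, sum2=119
  after byte 2 (0x54): sum1=14, sum2=133
  after byte 3 (0x15): sum1=35, sum2=168
Checksum = sum2·256 + sum1 = 168·256 + 35 = 43043 = 0xA823.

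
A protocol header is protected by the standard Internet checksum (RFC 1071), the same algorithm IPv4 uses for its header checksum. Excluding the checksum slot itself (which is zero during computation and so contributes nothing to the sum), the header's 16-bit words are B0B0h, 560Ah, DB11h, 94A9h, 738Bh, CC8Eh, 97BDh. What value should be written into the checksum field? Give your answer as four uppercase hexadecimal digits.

B1B1

One's-complement addition (fold any carry out of bit 15 back into bit 0):
  0xB0B0 + 0x560A = 0x106BA → wrap carry → 0x06BB
  0x06BB + 0xDB11 = 0x0E1CC
  0xE1CC + 0x94A9 = 0x17675 → wrap carry → 0x7676
  0x7676 + 0x738B = 0x0EA01
  0xEA01 + 0xCC8E = 0x1B68F → wrap carry → 0xB690
  0xB690 + 0x97BD = 0x14E4D → wrap carry → 0x4E4E
One's-complement sum = 0x4E4E.
Checksum = ~0x4E4E & 0xFFFF = 0xB1B1.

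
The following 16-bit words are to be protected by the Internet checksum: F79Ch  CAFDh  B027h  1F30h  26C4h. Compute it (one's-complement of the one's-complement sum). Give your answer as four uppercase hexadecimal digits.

4749

One's-complement addition (fold any carry out of bit 15 back into bit 0):
  0xF79C + 0xCAFD = 0x1C299 → wrap carry → 0xC29A
  0xC29A + 0xB027 = 0x172C1 → wrap carry → 0x72C2
  0x72C2 + 0x1F30 = 0x091F2
  0x91F2 + 0x26C4 = 0x0B8B6
One's-complement sum = 0xB8B6.
Checksum = ~0xB8B6 & 0xFFFF = 0x4749.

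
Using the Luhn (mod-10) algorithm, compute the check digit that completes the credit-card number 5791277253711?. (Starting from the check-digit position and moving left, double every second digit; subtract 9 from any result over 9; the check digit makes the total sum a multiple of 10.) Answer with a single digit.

2

Partial digits right→left: 1 1 7 3 5 2 7 7 2 1 9 7 5
Double every second digit counting from the check-digit position (so the 1st, 3rd, 5th, ... of the partial from the right).
  doubled (with −9 where >9): 2 5 1 5 4 9 1 → sum 27
  kept as-is: 1 3 2 7 1 7 → sum 21
Total = 27 + 21 = 48.
Check digit = (10 − (48 mod 10)) mod 10 = 2.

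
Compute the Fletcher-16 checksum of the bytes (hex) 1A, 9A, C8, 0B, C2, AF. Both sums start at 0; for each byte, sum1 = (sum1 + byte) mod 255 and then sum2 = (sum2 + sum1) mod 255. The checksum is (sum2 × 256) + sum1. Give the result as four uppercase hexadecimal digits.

Running sums (mod 255):
  after byte 0 (1A): sum1=26, sum2=26
  after byte 1 (9A): sum1=180, sum2=206
  after byte 2 (C8): sum1=125, sum2=76
  after byte 3 (0B): sum1=136, sum2=212
  after byte 4 (C2): sum1=75, sum2=32
  after byte 5 (AF): sum1=250, sum2=27
Checksum = sum2·256 + sum1 = 27·256 + 250 = 7162 = 0x1BFA.

1BFA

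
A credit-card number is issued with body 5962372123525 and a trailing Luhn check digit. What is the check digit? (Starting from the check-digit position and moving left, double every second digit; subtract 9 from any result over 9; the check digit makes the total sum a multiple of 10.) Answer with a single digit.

Partial digits right→left: 5 2 5 3 2 1 2 7 3 2 6 9 5
Double every second digit counting from the check-digit position (so the 1st, 3rd, 5th, ... of the partial from the right).
  doubled (with −9 where >9): 1 1 4 4 6 3 1 → sum 20
  kept as-is: 2 3 1 7 2 9 → sum 24
Total = 20 + 24 = 44.
Check digit = (10 − (44 mod 10)) mod 10 = 6.

6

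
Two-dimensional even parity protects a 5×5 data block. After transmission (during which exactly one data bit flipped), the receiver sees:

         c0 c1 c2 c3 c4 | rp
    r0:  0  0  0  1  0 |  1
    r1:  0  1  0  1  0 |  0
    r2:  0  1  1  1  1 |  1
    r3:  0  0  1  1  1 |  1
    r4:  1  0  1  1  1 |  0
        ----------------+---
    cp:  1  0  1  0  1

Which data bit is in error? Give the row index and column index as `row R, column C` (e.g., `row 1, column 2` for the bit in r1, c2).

Recompute each row's even parity and compare to rp:
  r0: data parity 1, sent rp 1 → ok
  r1: data parity 0, sent rp 0 → ok
  r2: data parity 0, sent rp 1 → mismatch
  r3: data parity 1, sent rp 1 → ok
  r4: data parity 0, sent rp 0 → ok
Recompute each column's even parity and compare to cp:
  c0: data parity 1, sent cp 1 → ok
  c1: data parity 0, sent cp 0 → ok
  c2: data parity 1, sent cp 1 → ok
  c3: data parity 1, sent cp 0 → mismatch
  c4: data parity 1, sent cp 1 → ok
Exactly one row (r2) and one column (c3) fail → the flipped bit is at their intersection.

row 2, column 3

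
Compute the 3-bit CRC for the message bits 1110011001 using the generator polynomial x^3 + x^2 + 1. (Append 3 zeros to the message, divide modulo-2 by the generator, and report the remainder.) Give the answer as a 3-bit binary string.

Append 3 zeros: 1110011001000. Divide by 1101 (XOR where the leading bit is 1):
  pos 0: 1110 XOR 1101 = 0011
  pos 2: 1101 XOR 1101 = 0000
  pos 6: 1001 XOR 1101 = 0100
  pos 7: 1000 XOR 1101 = 0101
  pos 8: 1010 XOR 1101 = 0111
  pos 9: 1110 XOR 1101 = 0011
Remainder (last 3 bits) = 011. This is the CRC / FCS.

011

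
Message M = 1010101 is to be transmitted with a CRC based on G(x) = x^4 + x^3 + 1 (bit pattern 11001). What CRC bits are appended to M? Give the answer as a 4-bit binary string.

0010

Append 4 zeros: 10101010000. Divide by 11001 (XOR where the leading bit is 1):
  pos 0: 10101 XOR 11001 = 01100
  pos 1: 11000 XOR 11001 = 00001
  pos 5: 11000 XOR 11001 = 00001
Remainder (last 4 bits) = 0010. This is the CRC / FCS.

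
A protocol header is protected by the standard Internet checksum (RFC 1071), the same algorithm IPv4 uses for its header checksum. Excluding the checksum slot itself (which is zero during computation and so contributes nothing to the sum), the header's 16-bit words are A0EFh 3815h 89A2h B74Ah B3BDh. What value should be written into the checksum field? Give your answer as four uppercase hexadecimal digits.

3250

One's-complement addition (fold any carry out of bit 15 back into bit 0):
  0xA0EF + 0x3815 = 0x0D904
  0xD904 + 0x89A2 = 0x162A6 → wrap carry → 0x62A7
  0x62A7 + 0xB74A = 0x119F1 → wrap carry → 0x19F2
  0x19F2 + 0xB3BD = 0x0CDAF
One's-complement sum = 0xCDAF.
Checksum = ~0xCDAF & 0xFFFF = 0x3250.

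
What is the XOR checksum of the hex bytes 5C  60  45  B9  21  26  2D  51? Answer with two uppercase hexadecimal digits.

BB

XOR the bytes together:
  start with 0x5C
  0x5C ⊕ 0x60 = 0x3C
  0x3C ⊕ 0x45 = 0x79
  0x79 ⊕ 0xB9 = 0xC0
  0xC0 ⊕ 0x21 = 0xE1
  0xE1 ⊕ 0x26 = 0xC7
  0xC7 ⊕ 0x2D = 0xEA
  0xEA ⊕ 0x51 = 0xBB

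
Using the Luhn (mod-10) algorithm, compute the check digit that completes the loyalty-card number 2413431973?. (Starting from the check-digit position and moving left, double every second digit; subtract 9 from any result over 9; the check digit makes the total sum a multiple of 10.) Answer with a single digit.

0

Partial digits right→left: 3 7 9 1 3 4 3 1 4 2
Double every second digit counting from the check-digit position (so the 1st, 3rd, 5th, ... of the partial from the right).
  doubled (with −9 where >9): 6 9 6 6 8 → sum 35
  kept as-is: 7 1 4 1 2 → sum 15
Total = 35 + 15 = 50.
Check digit = (10 − (50 mod 10)) mod 10 = 0.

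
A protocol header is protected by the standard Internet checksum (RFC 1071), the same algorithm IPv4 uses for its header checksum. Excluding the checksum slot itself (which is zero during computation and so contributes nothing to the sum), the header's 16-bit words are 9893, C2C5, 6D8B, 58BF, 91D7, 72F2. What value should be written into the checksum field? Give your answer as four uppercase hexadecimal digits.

D991

One's-complement addition (fold any carry out of bit 15 back into bit 0):
  0x9893 + 0xC2C5 = 0x15B58 → wrap carry → 0x5B59
  0x5B59 + 0x6D8B = 0x0C8E4
  0xC8E4 + 0x58BF = 0x121A3 → wrap carry → 0x21A4
  0x21A4 + 0x91D7 = 0x0B37B
  0xB37B + 0x72F2 = 0x1266D → wrap carry → 0x266E
One's-complement sum = 0x266E.
Checksum = ~0x266E & 0xFFFF = 0xD991.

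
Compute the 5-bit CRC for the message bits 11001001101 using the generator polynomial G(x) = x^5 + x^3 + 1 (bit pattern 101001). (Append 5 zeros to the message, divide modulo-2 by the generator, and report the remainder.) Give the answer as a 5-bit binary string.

Append 5 zeros: 1100100110100000. Divide by 101001 (XOR where the leading bit is 1):
  pos 0: 110010 XOR 101001 = 011011
  pos 1: 110110 XOR 101001 = 011111
  pos 2: 111111 XOR 101001 = 010110
  pos 3: 101101 XOR 101001 = 000100
  pos 6: 100010 XOR 101001 = 001011
  pos 8: 101100 XOR 101001 = 000101
Remainder (last 5 bits) = 10100. This is the CRC / FCS.

10100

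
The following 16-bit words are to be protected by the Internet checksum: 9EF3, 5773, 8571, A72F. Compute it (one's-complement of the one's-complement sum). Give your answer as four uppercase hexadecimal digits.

DCF7

One's-complement addition (fold any carry out of bit 15 back into bit 0):
  0x9EF3 + 0x5773 = 0x0F666
  0xF666 + 0x8571 = 0x17BD7 → wrap carry → 0x7BD8
  0x7BD8 + 0xA72F = 0x12307 → wrap carry → 0x2308
One's-complement sum = 0x2308.
Checksum = ~0x2308 & 0xFFFF = 0xDCF7.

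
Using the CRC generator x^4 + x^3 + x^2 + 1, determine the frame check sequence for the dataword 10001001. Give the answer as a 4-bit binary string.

Append 4 zeros: 100010010000. Divide by 11101 (XOR where the leading bit is 1):
  pos 0: 10001 XOR 11101 = 01100
  pos 1: 11000 XOR 11101 = 00101
  pos 3: 10101 XOR 11101 = 01000
  pos 4: 10000 XOR 11101 = 01101
  pos 5: 11010 XOR 11101 = 00111
  pos 7: 11100 XOR 11101 = 00001
Remainder (last 4 bits) = 0001. This is the CRC / FCS.

0001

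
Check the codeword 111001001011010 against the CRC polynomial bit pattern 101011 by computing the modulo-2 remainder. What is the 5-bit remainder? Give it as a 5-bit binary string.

Modulo-2 division of 111001001011010 by 101011:
  pos 0: 111001 XOR 101011 = 010010
  pos 1: 100100 XOR 101011 = 001111
  pos 3: 111101 XOR 101011 = 010110
  pos 4: 101100 XOR 101011 = 000111
  pos 7: 111110 XOR 101011 = 010101
  pos 8: 101011 XOR 101011 = 000000
Remainder = 00000 (zero — the frame passes the CRC check).

00000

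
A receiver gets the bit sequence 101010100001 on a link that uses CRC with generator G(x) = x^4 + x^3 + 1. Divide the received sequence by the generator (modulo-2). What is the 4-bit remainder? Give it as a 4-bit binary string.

Modulo-2 division of 101010100001 by 11001:
  pos 0: 10101 XOR 11001 = 01100
  pos 1: 11000 XOR 11001 = 00001
  pos 5: 11000 XOR 11001 = 00001
Remainder = 0101 (nonzero — an error is detected).

0101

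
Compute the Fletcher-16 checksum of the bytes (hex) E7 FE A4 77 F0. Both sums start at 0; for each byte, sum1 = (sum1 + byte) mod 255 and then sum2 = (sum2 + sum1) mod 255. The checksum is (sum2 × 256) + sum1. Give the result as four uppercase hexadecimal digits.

Running sums (mod 255):
  after byte 0 (E7): sum1=231, sum2=231
  after byte 1 (FE): sum1=230, sum2=206
  after byte 2 (A4): sum1=139, sum2=90
  after byte 3 (77): sum1=3, sum2=93
  after byte 4 (F0): sum1=243, sum2=81
Checksum = sum2·256 + sum1 = 81·256 + 243 = 20979 = 0x51F3.

51F3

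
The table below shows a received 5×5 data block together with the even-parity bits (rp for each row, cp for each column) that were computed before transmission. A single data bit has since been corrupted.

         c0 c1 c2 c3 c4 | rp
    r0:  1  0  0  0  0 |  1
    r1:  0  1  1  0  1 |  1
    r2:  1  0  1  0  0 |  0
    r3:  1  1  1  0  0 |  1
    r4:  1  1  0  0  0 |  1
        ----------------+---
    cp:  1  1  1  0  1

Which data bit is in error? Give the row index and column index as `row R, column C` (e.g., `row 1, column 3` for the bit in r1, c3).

row 4, column 0

Recompute each row's even parity and compare to rp:
  r0: data parity 1, sent rp 1 → ok
  r1: data parity 1, sent rp 1 → ok
  r2: data parity 0, sent rp 0 → ok
  r3: data parity 1, sent rp 1 → ok
  r4: data parity 0, sent rp 1 → mismatch
Recompute each column's even parity and compare to cp:
  c0: data parity 0, sent cp 1 → mismatch
  c1: data parity 1, sent cp 1 → ok
  c2: data parity 1, sent cp 1 → ok
  c3: data parity 0, sent cp 0 → ok
  c4: data parity 1, sent cp 1 → ok
Exactly one row (r4) and one column (c0) fail → the flipped bit is at their intersection.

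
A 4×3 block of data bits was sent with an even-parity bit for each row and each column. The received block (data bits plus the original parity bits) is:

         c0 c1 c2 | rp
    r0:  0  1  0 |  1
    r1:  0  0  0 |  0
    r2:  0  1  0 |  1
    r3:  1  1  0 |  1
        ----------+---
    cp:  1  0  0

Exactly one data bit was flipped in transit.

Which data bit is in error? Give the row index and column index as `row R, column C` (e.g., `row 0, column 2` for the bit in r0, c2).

Recompute each row's even parity and compare to rp:
  r0: data parity 1, sent rp 1 → ok
  r1: data parity 0, sent rp 0 → ok
  r2: data parity 1, sent rp 1 → ok
  r3: data parity 0, sent rp 1 → mismatch
Recompute each column's even parity and compare to cp:
  c0: data parity 1, sent cp 1 → ok
  c1: data parity 1, sent cp 0 → mismatch
  c2: data parity 0, sent cp 0 → ok
Exactly one row (r3) and one column (c1) fail → the flipped bit is at their intersection.

row 3, column 1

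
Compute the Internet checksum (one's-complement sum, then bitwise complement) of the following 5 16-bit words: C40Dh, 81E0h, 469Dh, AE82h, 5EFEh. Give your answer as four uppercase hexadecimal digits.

One's-complement addition (fold any carry out of bit 15 back into bit 0):
  0xC40D + 0x81E0 = 0x145ED → wrap carry → 0x45EE
  0x45EE + 0x469D = 0x08C8B
  0x8C8B + 0xAE82 = 0x13B0D → wrap carry → 0x3B0E
  0x3B0E + 0x5EFE = 0x09A0C
One's-complement sum = 0x9A0C.
Checksum = ~0x9A0C & 0xFFFF = 0x65F3.

65F3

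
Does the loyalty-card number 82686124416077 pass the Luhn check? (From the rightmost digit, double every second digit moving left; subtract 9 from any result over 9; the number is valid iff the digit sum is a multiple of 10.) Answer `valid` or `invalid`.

invalid

From the right, keep odd positions and double even positions (subtract 9 from any doubled value over 9):
  doubled (positions 2,4,...): 5 3 8 4 3 3 7 → sum 33
  kept (positions 1,3,...): 7 0 1 4 1 8 2 → sum 23
Total = 56.
56 mod 10 = 6, so the number is invalid.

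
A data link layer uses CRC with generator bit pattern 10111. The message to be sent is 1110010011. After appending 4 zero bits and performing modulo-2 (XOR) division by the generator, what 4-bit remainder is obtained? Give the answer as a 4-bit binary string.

1001

Append 4 zeros: 11100100110000. Divide by 10111 (XOR where the leading bit is 1):
  pos 0: 11100 XOR 10111 = 01011
  pos 1: 10111 XOR 10111 = 00000
  pos 8: 11000 XOR 10111 = 01111
  pos 9: 11110 XOR 10111 = 01001
Remainder (last 4 bits) = 1001. This is the CRC / FCS.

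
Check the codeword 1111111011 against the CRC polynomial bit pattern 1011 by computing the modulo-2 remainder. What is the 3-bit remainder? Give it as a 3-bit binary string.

Modulo-2 division of 1111111011 by 1011:
  pos 0: 1111 XOR 1011 = 0100
  pos 1: 1001 XOR 1011 = 0010
  pos 3: 1011 XOR 1011 = 0000
Remainder = 011 (nonzero — an error is detected).

011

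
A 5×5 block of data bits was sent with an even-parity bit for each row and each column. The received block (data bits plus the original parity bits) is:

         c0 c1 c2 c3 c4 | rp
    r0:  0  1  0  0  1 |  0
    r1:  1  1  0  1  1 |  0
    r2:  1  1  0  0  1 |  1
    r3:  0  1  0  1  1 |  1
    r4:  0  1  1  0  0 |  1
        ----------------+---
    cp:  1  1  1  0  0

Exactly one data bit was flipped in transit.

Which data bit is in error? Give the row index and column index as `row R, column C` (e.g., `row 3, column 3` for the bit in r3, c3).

Recompute each row's even parity and compare to rp:
  r0: data parity 0, sent rp 0 → ok
  r1: data parity 0, sent rp 0 → ok
  r2: data parity 1, sent rp 1 → ok
  r3: data parity 1, sent rp 1 → ok
  r4: data parity 0, sent rp 1 → mismatch
Recompute each column's even parity and compare to cp:
  c0: data parity 0, sent cp 1 → mismatch
  c1: data parity 1, sent cp 1 → ok
  c2: data parity 1, sent cp 1 → ok
  c3: data parity 0, sent cp 0 → ok
  c4: data parity 0, sent cp 0 → ok
Exactly one row (r4) and one column (c0) fail → the flipped bit is at their intersection.

row 4, column 0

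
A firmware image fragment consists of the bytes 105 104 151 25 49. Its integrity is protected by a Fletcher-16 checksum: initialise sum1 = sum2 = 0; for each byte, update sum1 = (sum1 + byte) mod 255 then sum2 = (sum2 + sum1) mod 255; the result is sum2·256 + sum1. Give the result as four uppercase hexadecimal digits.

DAB3

Running sums (mod 255):
  after byte 0 (105): sum1=105, sum2=105
  after byte 1 (104): sum1=209, sum2=59
  after byte 2 (151): sum1=105, sum2=164
  after byte 3 (25): sum1=130, sum2=39
  after byte 4 (49): sum1=179, sum2=218
Checksum = sum2·256 + sum1 = 218·256 + 179 = 55987 = 0xDAB3.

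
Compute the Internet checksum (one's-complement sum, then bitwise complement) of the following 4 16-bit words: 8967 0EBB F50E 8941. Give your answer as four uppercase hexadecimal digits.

E98C

One's-complement addition (fold any carry out of bit 15 back into bit 0):
  0x8967 + 0x0EBB = 0x09822
  0x9822 + 0xF50E = 0x18D30 → wrap carry → 0x8D31
  0x8D31 + 0x8941 = 0x11672 → wrap carry → 0x1673
One's-complement sum = 0x1673.
Checksum = ~0x1673 & 0xFFFF = 0xE98C.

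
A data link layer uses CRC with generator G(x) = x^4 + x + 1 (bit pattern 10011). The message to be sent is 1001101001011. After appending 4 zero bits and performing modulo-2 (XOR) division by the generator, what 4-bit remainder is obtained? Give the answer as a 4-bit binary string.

1001

Append 4 zeros: 10011010010110000. Divide by 10011 (XOR where the leading bit is 1):
  pos 0: 10011 XOR 10011 = 00000
  pos 6: 10010 XOR 10011 = 00001
  pos 10: 11100 XOR 10011 = 01111
  pos 11: 11110 XOR 10011 = 01101
  pos 12: 11010 XOR 10011 = 01001
Remainder (last 4 bits) = 1001. This is the CRC / FCS.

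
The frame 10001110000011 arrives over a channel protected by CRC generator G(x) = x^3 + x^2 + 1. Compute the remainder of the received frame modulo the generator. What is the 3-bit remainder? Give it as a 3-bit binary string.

Modulo-2 division of 10001110000011 by 1101:
  pos 0: 1000 XOR 1101 = 0101
  pos 1: 1011 XOR 1101 = 0110
  pos 2: 1101 XOR 1101 = 0000
  pos 6: 1000 XOR 1101 = 0101
  pos 7: 1010 XOR 1101 = 0111
  pos 8: 1110 XOR 1101 = 0011
  pos 10: 1111 XOR 1101 = 0010
Remainder = 010 (nonzero — an error is detected).

010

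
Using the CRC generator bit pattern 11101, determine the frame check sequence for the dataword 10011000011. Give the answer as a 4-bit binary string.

Append 4 zeros: 100110000110000. Divide by 11101 (XOR where the leading bit is 1):
  pos 0: 10011 XOR 11101 = 01110
  pos 1: 11100 XOR 11101 = 00001
  pos 5: 10001 XOR 11101 = 01100
  pos 6: 11001 XOR 11101 = 00100
  pos 8: 10000 XOR 11101 = 01101
  pos 9: 11010 XOR 11101 = 00111
Remainder (last 4 bits) = 1110. This is the CRC / FCS.

1110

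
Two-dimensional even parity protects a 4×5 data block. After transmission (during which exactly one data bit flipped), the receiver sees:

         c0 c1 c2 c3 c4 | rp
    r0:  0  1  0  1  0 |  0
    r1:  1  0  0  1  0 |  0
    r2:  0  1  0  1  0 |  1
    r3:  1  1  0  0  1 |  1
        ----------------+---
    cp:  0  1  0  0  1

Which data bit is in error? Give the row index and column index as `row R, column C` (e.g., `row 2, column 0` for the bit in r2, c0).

row 2, column 3

Recompute each row's even parity and compare to rp:
  r0: data parity 0, sent rp 0 → ok
  r1: data parity 0, sent rp 0 → ok
  r2: data parity 0, sent rp 1 → mismatch
  r3: data parity 1, sent rp 1 → ok
Recompute each column's even parity and compare to cp:
  c0: data parity 0, sent cp 0 → ok
  c1: data parity 1, sent cp 1 → ok
  c2: data parity 0, sent cp 0 → ok
  c3: data parity 1, sent cp 0 → mismatch
  c4: data parity 1, sent cp 1 → ok
Exactly one row (r2) and one column (c3) fail → the flipped bit is at their intersection.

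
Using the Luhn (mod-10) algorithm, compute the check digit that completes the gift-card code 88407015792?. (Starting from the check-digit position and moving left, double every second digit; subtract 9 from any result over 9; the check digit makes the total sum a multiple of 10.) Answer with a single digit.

Partial digits right→left: 2 9 7 5 1 0 7 0 4 8 8
Double every second digit counting from the check-digit position (so the 1st, 3rd, 5th, ... of the partial from the right).
  doubled (with −9 where >9): 4 5 2 5 8 7 → sum 31
  kept as-is: 9 5 0 0 8 → sum 22
Total = 31 + 22 = 53.
Check digit = (10 − (53 mod 10)) mod 10 = 7.

7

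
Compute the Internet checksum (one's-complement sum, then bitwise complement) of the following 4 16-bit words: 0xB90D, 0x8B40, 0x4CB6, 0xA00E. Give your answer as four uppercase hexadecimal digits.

CEEC

One's-complement addition (fold any carry out of bit 15 back into bit 0):
  0xB90D + 0x8B40 = 0x1444D → wrap carry → 0x444E
  0x444E + 0x4CB6 = 0x09104
  0x9104 + 0xA00E = 0x13112 → wrap carry → 0x3113
One's-complement sum = 0x3113.
Checksum = ~0x3113 & 0xFFFF = 0xCEEC.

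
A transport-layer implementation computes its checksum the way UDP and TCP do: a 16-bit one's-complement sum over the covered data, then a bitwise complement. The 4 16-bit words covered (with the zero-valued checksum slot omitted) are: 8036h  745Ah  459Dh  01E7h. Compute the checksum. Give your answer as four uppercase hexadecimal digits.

One's-complement addition (fold any carry out of bit 15 back into bit 0):
  0x8036 + 0x745A = 0x0F490
  0xF490 + 0x459D = 0x13A2D → wrap carry → 0x3A2E
  0x3A2E + 0x01E7 = 0x03C15
One's-complement sum = 0x3C15.
Checksum = ~0x3C15 & 0xFFFF = 0xC3EA.

C3EA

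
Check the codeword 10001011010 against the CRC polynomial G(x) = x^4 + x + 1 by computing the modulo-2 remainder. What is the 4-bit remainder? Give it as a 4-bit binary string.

Modulo-2 division of 10001011010 by 10011:
  pos 0: 10001 XOR 10011 = 00010
  pos 3: 10011 XOR 10011 = 00000
Remainder = 0010 (nonzero — an error is detected).

0010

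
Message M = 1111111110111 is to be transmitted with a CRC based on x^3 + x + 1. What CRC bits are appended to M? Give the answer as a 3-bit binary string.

001

Append 3 zeros: 1111111110111000. Divide by 1011 (XOR where the leading bit is 1):
  pos 0: 1111 XOR 1011 = 0100
  pos 1: 1001 XOR 1011 = 0010
  pos 3: 1011 XOR 1011 = 0000
  pos 7: 1101 XOR 1011 = 0110
  pos 8: 1101 XOR 1011 = 0110
  pos 9: 1101 XOR 1011 = 0110
  pos 10: 1100 XOR 1011 = 0111
  pos 11: 1110 XOR 1011 = 0101
  pos 12: 1010 XOR 1011 = 0001
Remainder (last 3 bits) = 001. This is the CRC / FCS.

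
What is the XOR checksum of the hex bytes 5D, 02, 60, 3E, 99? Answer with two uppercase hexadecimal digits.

98

XOR the bytes together:
  start with 0x5D
  0x5D ⊕ 0x02 = 0x5F
  0x5F ⊕ 0x60 = 0x3F
  0x3F ⊕ 0x3E = 0x01
  0x01 ⊕ 0x99 = 0x98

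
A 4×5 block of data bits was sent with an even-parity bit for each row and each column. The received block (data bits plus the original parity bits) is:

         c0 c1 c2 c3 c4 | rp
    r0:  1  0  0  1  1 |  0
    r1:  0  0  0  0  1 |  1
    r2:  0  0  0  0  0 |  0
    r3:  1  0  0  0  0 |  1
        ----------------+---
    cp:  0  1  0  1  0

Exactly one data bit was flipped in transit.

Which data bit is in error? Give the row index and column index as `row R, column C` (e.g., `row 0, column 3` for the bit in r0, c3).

Recompute each row's even parity and compare to rp:
  r0: data parity 1, sent rp 0 → mismatch
  r1: data parity 1, sent rp 1 → ok
  r2: data parity 0, sent rp 0 → ok
  r3: data parity 1, sent rp 1 → ok
Recompute each column's even parity and compare to cp:
  c0: data parity 0, sent cp 0 → ok
  c1: data parity 0, sent cp 1 → mismatch
  c2: data parity 0, sent cp 0 → ok
  c3: data parity 1, sent cp 1 → ok
  c4: data parity 0, sent cp 0 → ok
Exactly one row (r0) and one column (c1) fail → the flipped bit is at their intersection.

row 0, column 1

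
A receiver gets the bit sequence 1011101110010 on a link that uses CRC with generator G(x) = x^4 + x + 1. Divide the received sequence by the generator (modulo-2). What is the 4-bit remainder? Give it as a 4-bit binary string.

1100

Modulo-2 division of 1011101110010 by 10011:
  pos 0: 10111 XOR 10011 = 00100
  pos 2: 10001 XOR 10011 = 00010
  pos 5: 10110 XOR 10011 = 00101
  pos 7: 10101 XOR 10011 = 00110
Remainder = 1100 (nonzero — an error is detected).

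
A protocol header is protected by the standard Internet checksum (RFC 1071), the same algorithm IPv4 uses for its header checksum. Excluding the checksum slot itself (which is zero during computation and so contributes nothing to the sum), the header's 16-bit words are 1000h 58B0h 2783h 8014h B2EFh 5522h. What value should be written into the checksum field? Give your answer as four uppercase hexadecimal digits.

One's-complement addition (fold any carry out of bit 15 back into bit 0):
  0x1000 + 0x58B0 = 0x068B0
  0x68B0 + 0x2783 = 0x09033
  0x9033 + 0x8014 = 0x11047 → wrap carry → 0x1048
  0x1048 + 0xB2EF = 0x0C337
  0xC337 + 0x5522 = 0x11859 → wrap carry → 0x185A
One's-complement sum = 0x185A.
Checksum = ~0x185A & 0xFFFF = 0xE7A5.

E7A5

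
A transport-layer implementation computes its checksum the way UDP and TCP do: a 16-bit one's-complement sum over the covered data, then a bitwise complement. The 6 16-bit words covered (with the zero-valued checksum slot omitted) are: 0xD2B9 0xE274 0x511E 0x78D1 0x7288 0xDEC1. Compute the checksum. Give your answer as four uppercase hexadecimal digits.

2F97

One's-complement addition (fold any carry out of bit 15 back into bit 0):
  0xD2B9 + 0xE274 = 0x1B52D → wrap carry → 0xB52E
  0xB52E + 0x511E = 0x1064C → wrap carry → 0x064D
  0x064D + 0x78D1 = 0x07F1E
  0x7F1E + 0x7288 = 0x0F1A6
  0xF1A6 + 0xDEC1 = 0x1D067 → wrap carry → 0xD068
One's-complement sum = 0xD068.
Checksum = ~0xD068 & 0xFFFF = 0x2F97.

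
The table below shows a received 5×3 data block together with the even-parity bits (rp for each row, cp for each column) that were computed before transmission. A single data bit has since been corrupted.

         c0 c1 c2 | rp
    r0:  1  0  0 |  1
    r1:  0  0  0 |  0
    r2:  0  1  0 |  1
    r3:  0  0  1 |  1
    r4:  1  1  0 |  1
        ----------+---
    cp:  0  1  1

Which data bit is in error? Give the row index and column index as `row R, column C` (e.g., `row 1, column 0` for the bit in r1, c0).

row 4, column 1

Recompute each row's even parity and compare to rp:
  r0: data parity 1, sent rp 1 → ok
  r1: data parity 0, sent rp 0 → ok
  r2: data parity 1, sent rp 1 → ok
  r3: data parity 1, sent rp 1 → ok
  r4: data parity 0, sent rp 1 → mismatch
Recompute each column's even parity and compare to cp:
  c0: data parity 0, sent cp 0 → ok
  c1: data parity 0, sent cp 1 → mismatch
  c2: data parity 1, sent cp 1 → ok
Exactly one row (r4) and one column (c1) fail → the flipped bit is at their intersection.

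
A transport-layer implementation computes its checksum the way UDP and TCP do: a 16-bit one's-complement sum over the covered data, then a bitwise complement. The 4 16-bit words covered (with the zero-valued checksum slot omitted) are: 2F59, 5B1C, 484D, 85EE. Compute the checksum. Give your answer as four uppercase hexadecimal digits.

A74E

One's-complement addition (fold any carry out of bit 15 back into bit 0):
  0x2F59 + 0x5B1C = 0x08A75
  0x8A75 + 0x484D = 0x0D2C2
  0xD2C2 + 0x85EE = 0x158B0 → wrap carry → 0x58B1
One's-complement sum = 0x58B1.
Checksum = ~0x58B1 & 0xFFFF = 0xA74E.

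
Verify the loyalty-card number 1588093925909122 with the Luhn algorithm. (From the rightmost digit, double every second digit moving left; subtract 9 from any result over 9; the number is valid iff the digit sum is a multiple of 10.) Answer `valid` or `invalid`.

valid

From the right, keep odd positions and double even positions (subtract 9 from any doubled value over 9):
  doubled (positions 2,4,...): 4 9 9 4 6 0 7 2 → sum 41
  kept (positions 1,3,...): 2 1 0 5 9 9 8 5 → sum 39
Total = 80.
80 mod 10 = 0, so the number is valid.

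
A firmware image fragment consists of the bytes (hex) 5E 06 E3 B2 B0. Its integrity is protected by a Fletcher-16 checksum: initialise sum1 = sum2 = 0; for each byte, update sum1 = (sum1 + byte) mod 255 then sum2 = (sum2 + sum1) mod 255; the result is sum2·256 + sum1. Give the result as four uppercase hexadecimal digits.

B1AB

Running sums (mod 255):
  after byte 0 (5E): sum1=94, sum2=94
  after byte 1 (06): sum1=100, sum2=194
  after byte 2 (E3): sum1=72, sum2=11
  after byte 3 (B2): sum1=250, sum2=6
  after byte 4 (B0): sum1=171, sum2=177
Checksum = sum2·256 + sum1 = 177·256 + 171 = 45483 = 0xB1AB.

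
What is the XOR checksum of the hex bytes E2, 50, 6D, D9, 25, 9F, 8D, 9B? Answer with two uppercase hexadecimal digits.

AA

XOR the bytes together:
  start with 0xE2
  0xE2 ⊕ 0x50 = 0xB2
  0xB2 ⊕ 0x6D = 0xDF
  0xDF ⊕ 0xD9 = 0x06
  0x06 ⊕ 0x25 = 0x23
  0x23 ⊕ 0x9F = 0xBC
  0xBC ⊕ 0x8D = 0x31
  0x31 ⊕ 0x9B = 0xAA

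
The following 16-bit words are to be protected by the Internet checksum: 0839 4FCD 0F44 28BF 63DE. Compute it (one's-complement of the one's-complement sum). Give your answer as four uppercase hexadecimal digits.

One's-complement addition (fold any carry out of bit 15 back into bit 0):
  0x0839 + 0x4FCD = 0x05806
  0x5806 + 0x0F44 = 0x0674A
  0x674A + 0x28BF = 0x09009
  0x9009 + 0x63DE = 0x0F3E7
One's-complement sum = 0xF3E7.
Checksum = ~0xF3E7 & 0xFFFF = 0x0C18.

0C18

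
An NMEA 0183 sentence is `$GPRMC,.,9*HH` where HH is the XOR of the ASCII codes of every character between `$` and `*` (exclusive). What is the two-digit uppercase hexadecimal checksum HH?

XOR the ASCII codes of the payload characters:
  'G' = 0x47 → acc = 0x47
  'P' = 0x50 → acc = 0x17
  'R' = 0x52 → acc = 0x45
  'M' = 0x4D → acc = 0x08
  'C' = 0x43 → acc = 0x4B
  ',' = 0x2C → acc = 0x67
  '.' = 0x2E → acc = 0x49
  ',' = 0x2C → acc = 0x65
  '9' = 0x39 → acc = 0x5C
Checksum = 0x5C.

5C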